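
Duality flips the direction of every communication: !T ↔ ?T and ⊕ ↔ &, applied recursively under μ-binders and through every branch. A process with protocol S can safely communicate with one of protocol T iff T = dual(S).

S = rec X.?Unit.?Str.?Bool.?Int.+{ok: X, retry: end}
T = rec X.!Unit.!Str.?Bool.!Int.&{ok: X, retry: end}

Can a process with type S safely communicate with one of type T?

rec X ‖ rec X  ✓ (rec unchanged)
  ?Unit ‖ !Unit  ✓
    ?Str ‖ !Str  ✓
      ?Bool ‖ ?Bool  ✗ same direction on both sides — not dual

NO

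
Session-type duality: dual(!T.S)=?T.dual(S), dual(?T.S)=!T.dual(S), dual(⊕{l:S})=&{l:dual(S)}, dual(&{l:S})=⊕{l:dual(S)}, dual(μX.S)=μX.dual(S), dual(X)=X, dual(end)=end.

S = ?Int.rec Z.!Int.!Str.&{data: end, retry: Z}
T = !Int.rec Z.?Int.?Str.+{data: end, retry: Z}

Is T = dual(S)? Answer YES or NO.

?Int ‖ !Int  match
  rec Z ‖ rec Z  match (μ self-dual)
    !Int ‖ ?Int  match
      !Str ‖ ?Str  match
        &{data,retry} ‖ +{data,retry}  match label sets agree
          [data]
            end ‖ end  match
          [retry]
            Z ‖ Z  match

YES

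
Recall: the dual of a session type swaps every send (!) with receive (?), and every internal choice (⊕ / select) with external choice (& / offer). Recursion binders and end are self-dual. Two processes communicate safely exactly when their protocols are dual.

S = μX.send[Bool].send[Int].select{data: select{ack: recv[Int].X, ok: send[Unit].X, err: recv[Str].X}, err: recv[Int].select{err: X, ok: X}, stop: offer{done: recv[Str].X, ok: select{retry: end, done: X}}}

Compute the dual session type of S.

μX → μX  (rec unchanged)
  send[Bool] → recv[Bool]
    send[Int] → recv[Int]
      select{data,err,stop} → offer{data,err,stop}  (⊕→&)
        [data]
          select{ack,ok,err} → offer{ack,ok,err}  (⊕→&)
            [ack]
              recv[Int] → send[Int]
                X ↦ X
            [ok]
              send[Unit] → recv[Unit]
                X ↦ X
            [err]
              recv[Str] → send[Str]
                X ↦ X
        [err]
          recv[Int] → send[Int]
            select{err,ok} → offer{err,ok}  (⊕→&)
              [err]
                X ↦ X
              [ok]
                X ↦ X
        [stop]
          offer{done,ok} → select{done,ok}  (&→⊕)
            [done]
              recv[Str] → send[Str]
                X ↦ X
            [ok]
              select{retry,done} → offer{retry,done}  (⊕→&)
                [retry]
                  end ↦ end
                [done]
                  X ↦ X

μX.recv[Bool].recv[Int].offer{data: offer{ack: send[Int].X, ok: recv[Unit].X, err: send[Str].X}, err: send[Int].offer{err: X, ok: X}, stop: select{done: send[Str].X, ok: offer{retry: end, done: X}}}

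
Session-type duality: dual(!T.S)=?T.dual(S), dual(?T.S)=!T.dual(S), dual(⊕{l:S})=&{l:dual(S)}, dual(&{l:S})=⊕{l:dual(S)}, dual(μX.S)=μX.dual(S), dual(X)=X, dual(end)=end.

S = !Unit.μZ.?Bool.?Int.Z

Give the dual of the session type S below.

!Unit ↦ ?Unit
  μZ ↦ μZ  (rec unchanged)
    ?Bool ↦ !Bool
      ?Int ↦ !Int
        dual(Z) = Z

?Unit.μZ.!Bool.!Int.Z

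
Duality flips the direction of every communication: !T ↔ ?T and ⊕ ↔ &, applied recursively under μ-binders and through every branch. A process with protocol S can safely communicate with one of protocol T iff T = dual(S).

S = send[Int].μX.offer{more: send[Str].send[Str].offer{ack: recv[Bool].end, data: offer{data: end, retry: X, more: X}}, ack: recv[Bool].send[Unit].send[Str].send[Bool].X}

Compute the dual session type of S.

recv[Int].μX.select{more: recv[Str].recv[Str].select{ack: send[Bool].end, data: select{data: end, retry: X, more: X}}, ack: send[Bool].recv[Unit].recv[Str].recv[Bool].X}

send[Int] → recv[Int]
  μX → μX  (rec unchanged)
    offer{more,ack} → select{more,ack}  (&→⊕)
      case more:
        send[Str] → recv[Str]
          send[Str] → recv[Str]
            offer{ack,data} → select{ack,data}  (&→⊕)
              case ack:
                recv[Bool] → send[Bool]
                  dual(end) = end
              case data:
                offer{data,retry,more} → select{data,retry,more}  (&→⊕)
                  case data:
                    dual(end) = end
                  case retry:
                    dual(X) = X
                  case more:
                    dual(X) = X
      case ack:
        recv[Bool] → send[Bool]
          send[Unit] → recv[Unit]
            send[Str] → recv[Str]
              send[Bool] → recv[Bool]
                dual(X) = X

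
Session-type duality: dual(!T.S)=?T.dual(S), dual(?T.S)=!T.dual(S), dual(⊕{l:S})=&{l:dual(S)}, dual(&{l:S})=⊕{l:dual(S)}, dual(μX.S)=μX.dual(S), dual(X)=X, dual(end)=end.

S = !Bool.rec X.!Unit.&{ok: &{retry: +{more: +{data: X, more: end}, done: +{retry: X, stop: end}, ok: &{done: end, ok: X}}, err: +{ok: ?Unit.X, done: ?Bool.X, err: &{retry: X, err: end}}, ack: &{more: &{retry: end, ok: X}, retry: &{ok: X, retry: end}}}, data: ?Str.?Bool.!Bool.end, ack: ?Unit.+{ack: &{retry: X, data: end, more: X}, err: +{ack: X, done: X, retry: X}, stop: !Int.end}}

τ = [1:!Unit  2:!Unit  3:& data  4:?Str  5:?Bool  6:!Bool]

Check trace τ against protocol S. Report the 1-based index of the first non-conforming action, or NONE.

step 1: got !Unit, protocol expects !Bool  ✗

1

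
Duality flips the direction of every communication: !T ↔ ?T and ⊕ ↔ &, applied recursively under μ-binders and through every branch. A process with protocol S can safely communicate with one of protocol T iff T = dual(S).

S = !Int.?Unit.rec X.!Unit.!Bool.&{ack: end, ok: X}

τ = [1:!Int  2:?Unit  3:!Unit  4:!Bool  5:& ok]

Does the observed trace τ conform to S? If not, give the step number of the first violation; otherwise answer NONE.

NONE

[1] !Int  ✓  cont: ?Unit.rec X.…
[2] ?Unit  ✓  cont: rec X.…
[3] !Unit  ✓  cont: !Bool.&{ack: end, ok: rec X.…}
[4] !Bool  ✓  cont: &{ack: end, ok: rec X.…}
[5] & ok  ✓  cont: rec X.…
τ conforms to S (length 5)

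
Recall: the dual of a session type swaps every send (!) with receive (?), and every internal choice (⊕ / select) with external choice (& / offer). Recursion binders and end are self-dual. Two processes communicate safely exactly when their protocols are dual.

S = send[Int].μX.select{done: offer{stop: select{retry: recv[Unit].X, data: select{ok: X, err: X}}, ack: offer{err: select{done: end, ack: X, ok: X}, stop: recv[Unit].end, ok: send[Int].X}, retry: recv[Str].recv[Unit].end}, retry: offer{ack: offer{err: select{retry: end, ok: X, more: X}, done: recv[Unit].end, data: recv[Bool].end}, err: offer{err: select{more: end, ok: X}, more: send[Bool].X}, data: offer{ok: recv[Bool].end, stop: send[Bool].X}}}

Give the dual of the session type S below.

recv[Int].μX.offer{done: select{stop: offer{retry: send[Unit].X, data: offer{ok: X, err: X}}, ack: select{err: offer{done: end, ack: X, ok: X}, stop: send[Unit].end, ok: recv[Int].X}, retry: send[Str].send[Unit].end}, retry: select{ack: select{err: offer{retry: end, ok: X, more: X}, done: send[Unit].end, data: send[Bool].end}, err: select{err: offer{more: end, ok: X}, more: recv[Bool].X}, data: select{ok: send[Bool].end, stop: recv[Bool].X}}}

send[Int] = recv[Int]
  μX = μX  (binder kept)
    select{done,retry} = offer{done,retry}  (⊕→&)
      • done:
        offer{stop,ack,retry} = select{stop,ack,retry}  (offer→select)
          • stop:
            select{retry,data} = offer{retry,data}  (⊕→&)
              • retry:
                recv[Unit] = send[Unit]
                  X self-dual
              • data:
                select{ok,err} = offer{ok,err}  (⊕→&)
                  • ok:
                    X self-dual
                  • err:
                    X self-dual
          • ack:
            offer{err,stop,ok} = select{err,stop,ok}  (offer→select)
              • err:
                select{done,ack,ok} = offer{done,ack,ok}  (⊕→&)
                  • done:
                    end self-dual
                  • ack:
                    X self-dual
                  • ok:
                    X self-dual
              • stop:
                recv[Unit] = send[Unit]
                  end self-dual
              • ok:
                send[Int] = recv[Int]
                  X self-dual
          • retry:
            recv[Str] = send[Str]
              recv[Unit] = send[Unit]
                end self-dual
      • retry:
        offer{ack,err,data} = select{ack,err,data}  (offer→select)
          • ack:
            offer{err,done,data} = select{err,done,data}  (offer→select)
              • err:
                select{retry,ok,more} = offer{retry,ok,more}  (⊕→&)
                  • retry:
                    end self-dual
                  • ok:
                    X self-dual
                  • more:
                    X self-dual
              • done:
                recv[Unit] = send[Unit]
                  end self-dual
              • data:
                recv[Bool] = send[Bool]
                  end self-dual
          • err:
            offer{err,more} = select{err,more}  (offer→select)
              • err:
                select{more,ok} = offer{more,ok}  (⊕→&)
                  • more:
                    end self-dual
                  • ok:
                    X self-dual
              • more:
                send[Bool] = recv[Bool]
                  X self-dual
          • data:
            offer{ok,stop} = select{ok,stop}  (offer→select)
              • ok:
                recv[Bool] = send[Bool]
                  end self-dual
              • stop:
                send[Bool] = recv[Bool]
                  X self-dual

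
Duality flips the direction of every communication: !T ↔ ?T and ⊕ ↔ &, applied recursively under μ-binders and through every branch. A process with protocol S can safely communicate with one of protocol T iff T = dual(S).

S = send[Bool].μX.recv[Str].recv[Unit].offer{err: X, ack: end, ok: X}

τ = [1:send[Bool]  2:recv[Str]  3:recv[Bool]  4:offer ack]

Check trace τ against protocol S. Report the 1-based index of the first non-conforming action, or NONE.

@1 send[Bool]  ✓  now at μX.…
@2 recv[Str]  ✓  now at recv[Unit].offer{err: μX.…, ack: end, ok: μX.…}
@3 got recv[Bool], protocol expects recv[Unit]  ✗

3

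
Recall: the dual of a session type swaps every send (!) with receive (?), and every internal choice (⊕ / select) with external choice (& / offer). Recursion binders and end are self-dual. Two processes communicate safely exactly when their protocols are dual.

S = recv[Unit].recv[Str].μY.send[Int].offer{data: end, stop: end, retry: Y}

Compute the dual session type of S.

send[Unit].send[Str].μY.recv[Int].select{data: end, stop: end, retry: Y}

recv[Unit] = send[Unit]
  recv[Str] = send[Str]
    μY = μY  (rec unchanged)
      send[Int] = recv[Int]
        offer{data,stop,retry} = select{data,stop,retry}  (offer→select)
          [data]
            end self-dual
          [stop]
            end self-dual
          [retry]
            Y self-dual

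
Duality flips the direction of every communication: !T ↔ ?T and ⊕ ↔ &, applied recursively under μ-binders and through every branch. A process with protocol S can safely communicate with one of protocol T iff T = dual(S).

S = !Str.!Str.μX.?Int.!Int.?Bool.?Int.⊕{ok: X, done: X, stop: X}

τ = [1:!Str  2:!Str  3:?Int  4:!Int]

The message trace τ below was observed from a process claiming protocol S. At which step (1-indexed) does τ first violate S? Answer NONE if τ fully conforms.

[1] !Str  ok  state: !Str.μX.…
[2] !Str  ok  state: μX.…
[3] ?Int  ok  state: !Int.?Bool.?Int.⊕{ok: μX.…, done: μX.…, stop: μX.…}
[4] !Int  ok  state: ?Bool.?Int.⊕{ok: μX.…, done: μX.…, stop: μX.…}
all 4 steps conform

NONE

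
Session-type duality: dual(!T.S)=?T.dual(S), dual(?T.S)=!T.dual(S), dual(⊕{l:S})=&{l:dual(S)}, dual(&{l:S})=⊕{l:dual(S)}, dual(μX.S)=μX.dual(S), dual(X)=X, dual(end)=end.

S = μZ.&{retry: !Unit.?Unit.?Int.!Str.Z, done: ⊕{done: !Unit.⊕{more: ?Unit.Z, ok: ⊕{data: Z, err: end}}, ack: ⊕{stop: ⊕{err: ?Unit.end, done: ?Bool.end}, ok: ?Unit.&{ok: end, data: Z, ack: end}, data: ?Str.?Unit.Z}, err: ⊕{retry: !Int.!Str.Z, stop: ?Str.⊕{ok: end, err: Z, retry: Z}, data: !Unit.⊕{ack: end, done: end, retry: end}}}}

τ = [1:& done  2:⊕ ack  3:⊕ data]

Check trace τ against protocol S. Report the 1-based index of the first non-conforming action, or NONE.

step 1: & done  ok  cont: ⊕{done: !Unit.⊕{more: ?Unit.μZ.…, ok: ⊕{data: μZ.…, err: end}}, ack: ⊕{stop: ⊕{err: ?Unit.end, done: ?Bool.end}, ok: ?Unit.&{ok: end, data: μZ.…, ack: end}, data: ?Str.?Unit.μZ.…}, err: ⊕{retry: !Int.!Str.μZ.…, stop: ?Str.⊕{ok: end, err: μZ.…, retry: μZ.…}, data: !Unit.⊕{ack: end, done: end, retry: end}}}
step 2: ⊕ ack  ok  cont: ⊕{stop: ⊕{err: ?Unit.end, done: ?Bool.end}, ok: ?Unit.&{ok: end, data: μZ.…, ack: end}, data: ?Str.?Unit.μZ.…}
step 3: ⊕ data  ok  cont: ?Str.?Unit.μZ.…
τ conforms to S (length 3)

NONE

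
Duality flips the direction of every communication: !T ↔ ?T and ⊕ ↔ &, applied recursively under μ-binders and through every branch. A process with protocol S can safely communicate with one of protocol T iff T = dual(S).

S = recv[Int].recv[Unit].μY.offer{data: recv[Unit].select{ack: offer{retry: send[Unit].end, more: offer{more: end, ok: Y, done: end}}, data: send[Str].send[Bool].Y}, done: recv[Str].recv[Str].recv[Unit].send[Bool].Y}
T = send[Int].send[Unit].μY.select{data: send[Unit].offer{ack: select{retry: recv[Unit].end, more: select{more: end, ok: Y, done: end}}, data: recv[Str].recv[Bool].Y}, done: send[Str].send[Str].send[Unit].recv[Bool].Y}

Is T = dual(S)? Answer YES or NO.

YES

recv[Int] ‖ send[Int]  ✓
  recv[Unit] ‖ send[Unit]  ✓
    μY ‖ μY  ✓ (binder kept)
      offer{data,done} ‖ select{data,done}  ✓ label sets agree
        [data]
          recv[Unit] ‖ send[Unit]  ✓
            select{ack,data} ‖ offer{ack,data}  ✓ label sets agree
              [ack]
                offer{retry,more} ‖ select{retry,more}  ✓ label sets agree
                  [retry]
                    send[Unit] ‖ recv[Unit]  ✓
                      end ‖ end  ✓
                  [more]
                    offer{more,ok,done} ‖ select{more,ok,done}  ✓ label sets agree
                      [more]
                        end ‖ end  ✓
                      [ok]
                        Y ‖ Y  ✓
                      [done]
                        end ‖ end  ✓
              [data]
                send[Str] ‖ recv[Str]  ✓
                  send[Bool] ‖ recv[Bool]  ✓
                    Y ‖ Y  ✓
        [done]
          recv[Str] ‖ send[Str]  ✓
            recv[Str] ‖ send[Str]  ✓
              recv[Unit] ‖ send[Unit]  ✓
                send[Bool] ‖ recv[Bool]  ✓
                  Y ‖ Y  ✓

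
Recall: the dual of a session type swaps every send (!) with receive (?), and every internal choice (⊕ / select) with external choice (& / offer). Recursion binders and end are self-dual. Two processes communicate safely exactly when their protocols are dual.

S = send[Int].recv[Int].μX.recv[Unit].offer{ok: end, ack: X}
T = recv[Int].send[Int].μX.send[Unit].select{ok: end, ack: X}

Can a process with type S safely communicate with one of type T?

send[Int] ‖ recv[Int]  ✓
  recv[Int] ‖ send[Int]  ✓
    μX ‖ μX  ✓ (rec unchanged)
      recv[Unit] ‖ send[Unit]  ✓
        offer{ok,ack} ‖ select{ok,ack}  ✓ labels match
          [ok]
            end ‖ end  ✓
          [ack]
            X ‖ X  ✓

YES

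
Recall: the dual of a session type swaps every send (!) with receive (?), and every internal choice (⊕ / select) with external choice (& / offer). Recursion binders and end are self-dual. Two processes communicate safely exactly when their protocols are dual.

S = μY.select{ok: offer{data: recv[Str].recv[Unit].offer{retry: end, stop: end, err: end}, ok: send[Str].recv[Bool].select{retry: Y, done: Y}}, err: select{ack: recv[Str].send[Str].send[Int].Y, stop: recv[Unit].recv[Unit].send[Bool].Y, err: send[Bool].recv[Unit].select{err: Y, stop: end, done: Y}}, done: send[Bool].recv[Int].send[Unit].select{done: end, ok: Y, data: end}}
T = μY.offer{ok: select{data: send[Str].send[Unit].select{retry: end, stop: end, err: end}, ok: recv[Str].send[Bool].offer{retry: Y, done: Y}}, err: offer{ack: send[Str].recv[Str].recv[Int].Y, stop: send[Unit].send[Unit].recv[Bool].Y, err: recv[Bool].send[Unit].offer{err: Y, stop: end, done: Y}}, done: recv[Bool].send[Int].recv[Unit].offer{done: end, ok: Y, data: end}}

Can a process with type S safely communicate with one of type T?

μY | μY  match (binder kept)
  select{ok,err,done} | offer{ok,err,done}  match label sets agree
    • ok:
      offer{data,ok} | select{data,ok}  match label sets agree
        • data:
          recv[Str] | send[Str]  match
            recv[Unit] | send[Unit]  match
              offer{retry,stop,err} | select{retry,stop,err}  match label sets agree
                • retry:
                  end | end  match
                • stop:
                  end | end  match
                • err:
                  end | end  match
        • ok:
          send[Str] | recv[Str]  match
            recv[Bool] | send[Bool]  match
              select{retry,done} | offer{retry,done}  match label sets agree
                • retry:
                  Y | Y  match
                • done:
                  Y | Y  match
    • err:
      select{ack,stop,err} | offer{ack,stop,err}  match label sets agree
        • ack:
          recv[Str] | send[Str]  match
            send[Str] | recv[Str]  match
              send[Int] | recv[Int]  match
                Y | Y  match
        • stop:
          recv[Unit] | send[Unit]  match
            recv[Unit] | send[Unit]  match
              send[Bool] | recv[Bool]  match
                Y | Y  match
        • err:
          send[Bool] | recv[Bool]  match
            recv[Unit] | send[Unit]  match
              select{err,stop,done} | offer{err,stop,done}  match label sets agree
                • err:
                  Y | Y  match
                • stop:
                  end | end  match
                • done:
                  Y | Y  match
    • done:
      send[Bool] | recv[Bool]  match
        recv[Int] | send[Int]  match
          send[Unit] | recv[Unit]  match
            select{done,ok,data} | offer{done,ok,data}  match label sets agree
              • done:
                end | end  match
              • ok:
                Y | Y  match
              • data:
                end | end  match

YES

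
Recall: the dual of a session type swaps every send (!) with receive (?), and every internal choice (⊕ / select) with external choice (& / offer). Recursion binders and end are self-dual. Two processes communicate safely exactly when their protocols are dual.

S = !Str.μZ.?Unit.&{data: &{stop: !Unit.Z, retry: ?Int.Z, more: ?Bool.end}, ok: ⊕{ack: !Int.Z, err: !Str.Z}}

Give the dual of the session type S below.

!Str ↦ ?Str
  μZ ↦ μZ  (μ self-dual)
    ?Unit ↦ !Unit
      &{data,ok} ↦ ⊕{data,ok}  (external→internal)
        case data:
          &{stop,retry,more} ↦ ⊕{stop,retry,more}  (external→internal)
            case stop:
              !Unit ↦ ?Unit
                Z self-dual
            case retry:
              ?Int ↦ !Int
                Z self-dual
            case more:
              ?Bool ↦ !Bool
                end self-dual
        case ok:
          ⊕{ack,err} ↦ &{ack,err}  (select→offer)
            case ack:
              !Int ↦ ?Int
                Z self-dual
            case err:
              !Str ↦ ?Str
                Z self-dual

?Str.μZ.!Unit.⊕{data: ⊕{stop: ?Unit.Z, retry: !Int.Z, more: !Bool.end}, ok: &{ack: ?Int.Z, err: ?Str.Z}}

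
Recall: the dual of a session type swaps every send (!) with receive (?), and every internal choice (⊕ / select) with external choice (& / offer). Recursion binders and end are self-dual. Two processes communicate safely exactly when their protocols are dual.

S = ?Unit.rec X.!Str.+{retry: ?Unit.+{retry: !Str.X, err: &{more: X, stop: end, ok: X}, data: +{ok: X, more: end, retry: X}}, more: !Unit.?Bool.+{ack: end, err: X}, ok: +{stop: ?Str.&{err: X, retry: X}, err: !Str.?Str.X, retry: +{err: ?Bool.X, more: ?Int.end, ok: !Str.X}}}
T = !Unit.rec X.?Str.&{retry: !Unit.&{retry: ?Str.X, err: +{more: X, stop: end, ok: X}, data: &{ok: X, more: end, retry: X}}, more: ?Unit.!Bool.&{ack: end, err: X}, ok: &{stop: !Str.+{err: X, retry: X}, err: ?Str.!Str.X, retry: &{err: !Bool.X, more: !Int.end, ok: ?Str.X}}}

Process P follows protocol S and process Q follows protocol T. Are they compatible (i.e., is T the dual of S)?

YES

?Unit ‖ !Unit  match
  rec X ‖ rec X  match (rec unchanged)
    !Str ‖ ?Str  match
      +{retry,more,ok} ‖ &{retry,more,ok}  match label sets agree
        [retry]
          ?Unit ‖ !Unit  match
            +{retry,err,data} ‖ &{retry,err,data}  match label sets agree
              [retry]
                !Str ‖ ?Str  match
                  X ‖ X  match
              [err]
                &{more,stop,ok} ‖ +{more,stop,ok}  match label sets agree
                  [more]
                    X ‖ X  match
                  [stop]
                    end ‖ end  match
                  [ok]
                    X ‖ X  match
              [data]
                +{ok,more,retry} ‖ &{ok,more,retry}  match label sets agree
                  [ok]
                    X ‖ X  match
                  [more]
                    end ‖ end  match
                  [retry]
                    X ‖ X  match
        [more]
          !Unit ‖ ?Unit  match
            ?Bool ‖ !Bool  match
              +{ack,err} ‖ &{ack,err}  match label sets agree
                [ack]
                  end ‖ end  match
                [err]
                  X ‖ X  match
        [ok]
          +{stop,err,retry} ‖ &{stop,err,retry}  match label sets agree
            [stop]
              ?Str ‖ !Str  match
                &{err,retry} ‖ +{err,retry}  match label sets agree
                  [err]
                    X ‖ X  match
                  [retry]
                    X ‖ X  match
            [err]
              !Str ‖ ?Str  match
                ?Str ‖ !Str  match
                  X ‖ X  match
            [retry]
              +{err,more,ok} ‖ &{err,more,ok}  match label sets agree
                [err]
                  ?Bool ‖ !Bool  match
                    X ‖ X  match
                [more]
                  ?Int ‖ !Int  match
                    end ‖ end  match
                [ok]
                  !Str ‖ ?Str  match
                    X ‖ X  match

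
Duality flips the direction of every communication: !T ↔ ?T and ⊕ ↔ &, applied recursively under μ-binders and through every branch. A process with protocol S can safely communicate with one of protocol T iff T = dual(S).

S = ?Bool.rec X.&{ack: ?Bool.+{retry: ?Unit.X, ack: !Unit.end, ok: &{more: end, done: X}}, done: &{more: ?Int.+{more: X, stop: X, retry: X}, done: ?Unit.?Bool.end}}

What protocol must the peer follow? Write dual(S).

!Bool.rec X.+{ack: !Bool.&{retry: !Unit.X, ack: ?Unit.end, ok: +{more: end, done: X}}, done: +{more: !Int.&{more: X, stop: X, retry: X}, done: !Unit.!Bool.end}}

?Bool = !Bool
  rec X = rec X  (binder kept)
    &{ack,done} = +{ack,done}  (external→internal)
      • ack:
        ?Bool = !Bool
          +{retry,ack,ok} = &{retry,ack,ok}  (internal→external)
            • retry:
              ?Unit = !Unit
                X ↦ X
            • ack:
              !Unit = ?Unit
                end ↦ end
            • ok:
              &{more,done} = +{more,done}  (external→internal)
                • more:
                  end ↦ end
                • done:
                  X ↦ X
      • done:
        &{more,done} = +{more,done}  (external→internal)
          • more:
            ?Int = !Int
              +{more,stop,retry} = &{more,stop,retry}  (internal→external)
                • more:
                  X ↦ X
                • stop:
                  X ↦ X
                • retry:
                  X ↦ X
          • done:
            ?Unit = !Unit
              ?Bool = !Bool
                end ↦ end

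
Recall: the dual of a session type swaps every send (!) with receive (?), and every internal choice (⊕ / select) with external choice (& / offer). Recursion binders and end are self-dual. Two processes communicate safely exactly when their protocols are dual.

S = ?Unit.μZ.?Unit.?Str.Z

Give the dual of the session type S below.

!Unit.μZ.!Unit.!Str.Z

?Unit = !Unit
  μZ = μZ  (rec unchanged)
    ?Unit = !Unit
      ?Str = !Str
        Z ↦ Z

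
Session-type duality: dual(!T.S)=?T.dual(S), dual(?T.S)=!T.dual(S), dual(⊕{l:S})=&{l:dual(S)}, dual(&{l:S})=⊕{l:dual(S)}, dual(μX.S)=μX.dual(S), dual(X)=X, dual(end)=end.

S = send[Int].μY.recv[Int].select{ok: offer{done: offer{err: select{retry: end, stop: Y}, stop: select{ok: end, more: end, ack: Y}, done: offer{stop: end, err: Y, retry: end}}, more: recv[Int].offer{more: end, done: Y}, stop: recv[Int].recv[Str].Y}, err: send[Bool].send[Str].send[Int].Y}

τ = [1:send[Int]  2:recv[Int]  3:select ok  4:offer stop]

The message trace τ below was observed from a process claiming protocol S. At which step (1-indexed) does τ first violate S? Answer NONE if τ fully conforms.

step 1: send[Int]  ✓  now at μY.…
step 2: recv[Int]  ✓  now at select{ok: offer{done: offer{err: select{retry: end, stop: μY.…}, stop: select{ok: end, more: end, ack: μY.…}, done: offer{stop: end, err: μY.…, retry: end}}, more: recv[Int].offer{more: end, done: μY.…}, stop: recv[Int].recv[Str].μY.…}, err: send[Bool].send[Str].send[Int].μY.…}
step 3: select ok  ✓  now at offer{done: offer{err: select{retry: end, stop: μY.…}, stop: select{ok: end, more: end, ack: μY.…}, done: offer{stop: end, err: μY.…, retry: end}}, more: recv[Int].offer{more: end, done: μY.…}, stop: recv[Int].recv[Str].μY.…}
step 4: offer stop  ✓  now at recv[Int].recv[Str].μY.…
τ conforms to S (length 4)

NONE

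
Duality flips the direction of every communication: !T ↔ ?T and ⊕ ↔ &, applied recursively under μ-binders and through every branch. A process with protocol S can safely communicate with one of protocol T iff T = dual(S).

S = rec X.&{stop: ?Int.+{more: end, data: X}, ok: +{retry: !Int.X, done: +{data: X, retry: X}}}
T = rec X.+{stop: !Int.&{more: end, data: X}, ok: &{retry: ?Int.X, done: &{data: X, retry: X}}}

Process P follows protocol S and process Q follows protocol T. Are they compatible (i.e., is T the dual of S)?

YES

rec X ‖ rec X  ok (binder kept)
  &{stop,ok} ‖ +{stop,ok}  ok label sets agree
    case stop:
      ?Int ‖ !Int  ok
        +{more,data} ‖ &{more,data}  ok label sets agree
          case more:
            end ‖ end  ok
          case data:
            X ‖ X  ok
    case ok:
      +{retry,done} ‖ &{retry,done}  ok label sets agree
        case retry:
          !Int ‖ ?Int  ok
            X ‖ X  ok
        case done:
          +{data,retry} ‖ &{data,retry}  ok label sets agree
            case data:
              X ‖ X  ok
            case retry:
              X ‖ X  ok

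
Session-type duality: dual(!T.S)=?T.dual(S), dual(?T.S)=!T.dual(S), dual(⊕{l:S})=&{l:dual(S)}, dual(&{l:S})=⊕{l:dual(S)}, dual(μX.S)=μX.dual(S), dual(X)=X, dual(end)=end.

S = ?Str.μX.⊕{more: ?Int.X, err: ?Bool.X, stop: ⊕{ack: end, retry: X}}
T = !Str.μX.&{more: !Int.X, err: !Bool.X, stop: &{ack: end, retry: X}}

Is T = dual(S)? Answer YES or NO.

YES

?Str | !Str  ok
  μX | μX  ok (μ self-dual)
    ⊕{more,err,stop} | &{more,err,stop}  ok label sets agree
      case more:
        ?Int | !Int  ok
          X | X  ok
      case err:
        ?Bool | !Bool  ok
          X | X  ok
      case stop:
        ⊕{ack,retry} | &{ack,retry}  ok label sets agree
          case ack:
            end | end  ok
          case retry:
            X | X  ok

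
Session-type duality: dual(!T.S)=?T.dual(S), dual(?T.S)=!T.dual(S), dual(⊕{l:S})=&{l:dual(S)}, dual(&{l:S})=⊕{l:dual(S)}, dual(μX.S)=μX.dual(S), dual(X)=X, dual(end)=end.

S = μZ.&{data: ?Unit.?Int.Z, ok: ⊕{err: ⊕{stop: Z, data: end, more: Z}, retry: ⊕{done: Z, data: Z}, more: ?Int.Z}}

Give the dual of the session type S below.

μZ ↦ μZ  (rec unchanged)
  &{data,ok} ↦ ⊕{data,ok}  (&→⊕)
    [data]
      ?Unit ↦ !Unit
        ?Int ↦ !Int
          Z self-dual
    [ok]
      ⊕{err,retry,more} ↦ &{err,retry,more}  (⊕→&)
        [err]
          ⊕{stop,data,more} ↦ &{stop,data,more}  (⊕→&)
            [stop]
              Z self-dual
            [data]
              end self-dual
            [more]
              Z self-dual
        [retry]
          ⊕{done,data} ↦ &{done,data}  (⊕→&)
            [done]
              Z self-dual
            [data]
              Z self-dual
        [more]
          ?Int ↦ !Int
            Z self-dual

μZ.⊕{data: !Unit.!Int.Z, ok: &{err: &{stop: Z, data: end, more: Z}, retry: &{done: Z, data: Z}, more: !Int.Z}}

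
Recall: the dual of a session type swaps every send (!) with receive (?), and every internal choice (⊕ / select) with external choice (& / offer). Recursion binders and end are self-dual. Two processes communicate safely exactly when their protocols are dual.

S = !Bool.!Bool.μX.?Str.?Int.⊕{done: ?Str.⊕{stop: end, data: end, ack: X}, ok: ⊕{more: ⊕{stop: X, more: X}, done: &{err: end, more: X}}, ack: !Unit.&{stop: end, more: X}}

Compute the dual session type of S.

?Bool.?Bool.μX.!Str.!Int.&{done: !Str.&{stop: end, data: end, ack: X}, ok: &{more: &{stop: X, more: X}, done: ⊕{err: end, more: X}}, ack: ?Unit.⊕{stop: end, more: X}}

!Bool = ?Bool
  !Bool = ?Bool
    μX = μX  (μ self-dual)
      ?Str = !Str
        ?Int = !Int
          ⊕{done,ok,ack} = &{done,ok,ack}  (select→offer)
            case done:
              ?Str = !Str
                ⊕{stop,data,ack} = &{stop,data,ack}  (select→offer)
                  case stop:
                    dual(end) = end
                  case data:
                    dual(end) = end
                  case ack:
                    dual(X) = X
            case ok:
              ⊕{more,done} = &{more,done}  (select→offer)
                case more:
                  ⊕{stop,more} = &{stop,more}  (select→offer)
                    case stop:
                      dual(X) = X
                    case more:
                      dual(X) = X
                case done:
                  &{err,more} = ⊕{err,more}  (external→internal)
                    case err:
                      dual(end) = end
                    case more:
                      dual(X) = X
            case ack:
              !Unit = ?Unit
                &{stop,more} = ⊕{stop,more}  (external→internal)
                  case stop:
                    dual(end) = end
                  case more:
                    dual(X) = X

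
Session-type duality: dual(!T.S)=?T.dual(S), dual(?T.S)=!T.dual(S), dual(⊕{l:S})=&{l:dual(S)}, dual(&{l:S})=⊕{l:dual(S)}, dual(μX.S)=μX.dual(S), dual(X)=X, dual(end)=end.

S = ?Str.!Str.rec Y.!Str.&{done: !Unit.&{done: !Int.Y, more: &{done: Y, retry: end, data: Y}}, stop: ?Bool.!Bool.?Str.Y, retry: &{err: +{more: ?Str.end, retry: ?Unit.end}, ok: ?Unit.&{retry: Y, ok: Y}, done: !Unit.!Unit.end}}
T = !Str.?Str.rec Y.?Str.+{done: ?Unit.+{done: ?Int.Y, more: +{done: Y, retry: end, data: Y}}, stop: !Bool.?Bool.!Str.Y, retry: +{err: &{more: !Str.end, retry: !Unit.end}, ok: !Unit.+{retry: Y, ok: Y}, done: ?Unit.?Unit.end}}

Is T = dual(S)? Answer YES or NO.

YES

?Str ‖ !Str  ✓
  !Str ‖ ?Str  ✓
    rec Y ‖ rec Y  ✓ (rec unchanged)
      !Str ‖ ?Str  ✓
        &{done,stop,retry} ‖ +{done,stop,retry}  ✓ label sets agree
          case done:
            !Unit ‖ ?Unit  ✓
              &{done,more} ‖ +{done,more}  ✓ label sets agree
                case done:
                  !Int ‖ ?Int  ✓
                    Y ‖ Y  ✓
                case more:
                  &{done,retry,data} ‖ +{done,retry,data}  ✓ label sets agree
                    case done:
                      Y ‖ Y  ✓
                    case retry:
                      end ‖ end  ✓
                    case data:
                      Y ‖ Y  ✓
          case stop:
            ?Bool ‖ !Bool  ✓
              !Bool ‖ ?Bool  ✓
                ?Str ‖ !Str  ✓
                  Y ‖ Y  ✓
          case retry:
            &{err,ok,done} ‖ +{err,ok,done}  ✓ label sets agree
              case err:
                +{more,retry} ‖ &{more,retry}  ✓ label sets agree
                  case more:
                    ?Str ‖ !Str  ✓
                      end ‖ end  ✓
                  case retry:
                    ?Unit ‖ !Unit  ✓
                      end ‖ end  ✓
              case ok:
                ?Unit ‖ !Unit  ✓
                  &{retry,ok} ‖ +{retry,ok}  ✓ label sets agree
                    case retry:
                      Y ‖ Y  ✓
                    case ok:
                      Y ‖ Y  ✓
              case done:
                !Unit ‖ ?Unit  ✓
                  !Unit ‖ ?Unit  ✓
                    end ‖ end  ✓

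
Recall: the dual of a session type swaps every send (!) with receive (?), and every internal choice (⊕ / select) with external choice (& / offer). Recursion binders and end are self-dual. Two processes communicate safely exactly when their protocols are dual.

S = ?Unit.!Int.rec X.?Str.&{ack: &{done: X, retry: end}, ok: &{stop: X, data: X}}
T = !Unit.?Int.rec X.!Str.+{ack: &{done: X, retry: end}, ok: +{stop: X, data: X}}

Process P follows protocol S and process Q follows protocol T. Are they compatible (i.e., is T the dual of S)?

?Unit vs !Unit  ok
  !Int vs ?Int  ok
    rec X vs rec X  ok (μ self-dual)
      ?Str vs !Str  ok
        &{ack,ok} vs +{ack,ok}  ok labels match
          case ack:
            &{done,retry} vs &{done,retry}  ✗ choice polarity not flipped — not dual

NO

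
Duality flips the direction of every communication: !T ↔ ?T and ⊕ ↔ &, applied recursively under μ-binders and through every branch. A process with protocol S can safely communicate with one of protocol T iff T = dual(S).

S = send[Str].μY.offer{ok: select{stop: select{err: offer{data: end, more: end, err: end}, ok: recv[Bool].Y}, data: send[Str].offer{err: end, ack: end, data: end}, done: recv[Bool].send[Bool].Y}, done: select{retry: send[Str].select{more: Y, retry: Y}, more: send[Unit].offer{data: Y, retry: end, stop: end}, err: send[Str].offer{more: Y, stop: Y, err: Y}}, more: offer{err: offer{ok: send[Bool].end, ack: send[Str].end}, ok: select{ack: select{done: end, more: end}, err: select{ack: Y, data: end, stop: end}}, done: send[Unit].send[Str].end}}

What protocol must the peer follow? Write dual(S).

send[Str] → recv[Str]
  μY → μY  (binder kept)
    offer{ok,done,more} → select{ok,done,more}  (external→internal)
      [ok]
        select{stop,data,done} → offer{stop,data,done}  (select→offer)
          [stop]
            select{err,ok} → offer{err,ok}  (select→offer)
              [err]
                offer{data,more,err} → select{data,more,err}  (external→internal)
                  [data]
                    dual(end) = end
                  [more]
                    dual(end) = end
                  [err]
                    dual(end) = end
              [ok]
                recv[Bool] → send[Bool]
                  dual(Y) = Y
          [data]
            send[Str] → recv[Str]
              offer{err,ack,data} → select{err,ack,data}  (external→internal)
                [err]
                  dual(end) = end
                [ack]
                  dual(end) = end
                [data]
                  dual(end) = end
          [done]
            recv[Bool] → send[Bool]
              send[Bool] → recv[Bool]
                dual(Y) = Y
      [done]
        select{retry,more,err} → offer{retry,more,err}  (select→offer)
          [retry]
            send[Str] → recv[Str]
              select{more,retry} → offer{more,retry}  (select→offer)
                [more]
                  dual(Y) = Y
                [retry]
                  dual(Y) = Y
          [more]
            send[Unit] → recv[Unit]
              offer{data,retry,stop} → select{data,retry,stop}  (external→internal)
                [data]
                  dual(Y) = Y
                [retry]
                  dual(end) = end
                [stop]
                  dual(end) = end
          [err]
            send[Str] → recv[Str]
              offer{more,stop,err} → select{more,stop,err}  (external→internal)
                [more]
                  dual(Y) = Y
                [stop]
                  dual(Y) = Y
                [err]
                  dual(Y) = Y
      [more]
        offer{err,ok,done} → select{err,ok,done}  (external→internal)
          [err]
            offer{ok,ack} → select{ok,ack}  (external→internal)
              [ok]
                send[Bool] → recv[Bool]
                  dual(end) = end
              [ack]
                send[Str] → recv[Str]
                  dual(end) = end
          [ok]
            select{ack,err} → offer{ack,err}  (select→offer)
              [ack]
                select{done,more} → offer{done,more}  (select→offer)
                  [done]
                    dual(end) = end
                  [more]
                    dual(end) = end
              [err]
                select{ack,data,stop} → offer{ack,data,stop}  (select→offer)
                  [ack]
                    dual(Y) = Y
                  [data]
                    dual(end) = end
                  [stop]
                    dual(end) = end
          [done]
            send[Unit] → recv[Unit]
              send[Str] → recv[Str]
                dual(end) = end

recv[Str].μY.select{ok: offer{stop: offer{err: select{data: end, more: end, err: end}, ok: send[Bool].Y}, data: recv[Str].select{err: end, ack: end, data: end}, done: send[Bool].recv[Bool].Y}, done: offer{retry: recv[Str].offer{more: Y, retry: Y}, more: recv[Unit].select{data: Y, retry: end, stop: end}, err: recv[Str].select{more: Y, stop: Y, err: Y}}, more: select{err: select{ok: recv[Bool].end, ack: recv[Str].end}, ok: offer{ack: offer{done: end, more: end}, err: offer{ack: Y, data: end, stop: end}}, done: recv[Unit].recv[Str].end}}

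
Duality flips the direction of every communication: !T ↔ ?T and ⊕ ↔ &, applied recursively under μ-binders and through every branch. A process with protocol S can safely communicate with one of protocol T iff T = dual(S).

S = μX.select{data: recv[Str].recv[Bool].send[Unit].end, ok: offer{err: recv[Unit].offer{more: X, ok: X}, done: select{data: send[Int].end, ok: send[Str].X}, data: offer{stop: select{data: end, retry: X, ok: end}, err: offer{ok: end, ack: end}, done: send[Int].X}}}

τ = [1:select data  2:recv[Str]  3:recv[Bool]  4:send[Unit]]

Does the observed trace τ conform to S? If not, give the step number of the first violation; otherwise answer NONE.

NONE

step 1: select data  match  now at recv[Str].recv[Bool].send[Unit].end
step 2: recv[Str]  match  now at recv[Bool].send[Unit].end
step 3: recv[Bool]  match  now at send[Unit].end
step 4: send[Unit]  match  now at end
all 4 steps conform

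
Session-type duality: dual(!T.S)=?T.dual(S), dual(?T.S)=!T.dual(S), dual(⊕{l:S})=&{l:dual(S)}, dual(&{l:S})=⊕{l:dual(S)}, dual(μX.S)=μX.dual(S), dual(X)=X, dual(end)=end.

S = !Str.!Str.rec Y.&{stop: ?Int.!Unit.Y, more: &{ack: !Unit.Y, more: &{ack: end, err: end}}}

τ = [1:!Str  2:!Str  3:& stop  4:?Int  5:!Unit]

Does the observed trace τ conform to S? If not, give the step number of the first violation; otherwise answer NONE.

step 1: !Str  ok  cont: !Str.rec Y.…
step 2: !Str  ok  cont: rec Y.…
step 3: & stop  ok  cont: ?Int.!Unit.rec Y.…
step 4: ?Int  ok  cont: !Unit.rec Y.…
step 5: !Unit  ok  cont: rec Y.…
τ conforms to S (length 5)

NONE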